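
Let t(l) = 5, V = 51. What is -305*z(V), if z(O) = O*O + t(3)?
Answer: -794830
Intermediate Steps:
z(O) = 5 + O**2 (z(O) = O*O + 5 = O**2 + 5 = 5 + O**2)
-305*z(V) = -305*(5 + 51**2) = -305*(5 + 2601) = -305*2606 = -794830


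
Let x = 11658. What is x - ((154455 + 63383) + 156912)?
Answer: -363092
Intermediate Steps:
x - ((154455 + 63383) + 156912) = 11658 - ((154455 + 63383) + 156912) = 11658 - (217838 + 156912) = 11658 - 1*374750 = 11658 - 374750 = -363092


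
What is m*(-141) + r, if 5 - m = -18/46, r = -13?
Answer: -17783/23 ≈ -773.17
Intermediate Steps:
m = 124/23 (m = 5 - (-18)/46 = 5 - 1*(-9/23) = 5 + 9/23 = 124/23 ≈ 5.3913)
m*(-141) + r = (124/23)*(-141) - 13 = -17484/23 - 13 = -17783/23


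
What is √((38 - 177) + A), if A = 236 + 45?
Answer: √142 ≈ 11.916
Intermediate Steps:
A = 281
√((38 - 177) + A) = √((38 - 177) + 281) = √(-139 + 281) = √142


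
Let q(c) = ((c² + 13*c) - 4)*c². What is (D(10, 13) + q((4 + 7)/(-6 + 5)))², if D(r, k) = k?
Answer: 9815689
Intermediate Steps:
q(c) = c²*(-4 + c² + 13*c) (q(c) = (-4 + c² + 13*c)*c² = c²*(-4 + c² + 13*c))
(D(10, 13) + q((4 + 7)/(-6 + 5)))² = (13 + ((4 + 7)/(-6 + 5))²*(-4 + ((4 + 7)/(-6 + 5))² + 13*((4 + 7)/(-6 + 5))))² = (13 + (11/(-1))²*(-4 + (11/(-1))² + 13*(11/(-1))))² = (13 + (11*(-1))²*(-4 + (11*(-1))² + 13*(11*(-1))))² = (13 + (-11)²*(-4 + (-11)² + 13*(-11)))² = (13 + 121*(-4 + 121 - 143))² = (13 + 121*(-26))² = (13 - 3146)² = (-3133)² = 9815689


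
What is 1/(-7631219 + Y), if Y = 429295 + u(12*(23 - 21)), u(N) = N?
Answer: -1/7201900 ≈ -1.3885e-7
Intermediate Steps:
Y = 429319 (Y = 429295 + 12*(23 - 21) = 429295 + 12*2 = 429295 + 24 = 429319)
1/(-7631219 + Y) = 1/(-7631219 + 429319) = 1/(-7201900) = -1/7201900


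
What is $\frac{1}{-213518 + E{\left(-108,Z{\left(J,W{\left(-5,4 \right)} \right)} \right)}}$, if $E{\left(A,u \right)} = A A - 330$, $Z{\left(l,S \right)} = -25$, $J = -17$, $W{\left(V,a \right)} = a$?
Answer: $- \frac{1}{202184} \approx -4.946 \cdot 10^{-6}$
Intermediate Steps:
$E{\left(A,u \right)} = -330 + A^{2}$ ($E{\left(A,u \right)} = A^{2} - 330 = -330 + A^{2}$)
$\frac{1}{-213518 + E{\left(-108,Z{\left(J,W{\left(-5,4 \right)} \right)} \right)}} = \frac{1}{-213518 - \left(330 - \left(-108\right)^{2}\right)} = \frac{1}{-213518 + \left(-330 + 11664\right)} = \frac{1}{-213518 + 11334} = \frac{1}{-202184} = - \frac{1}{202184}$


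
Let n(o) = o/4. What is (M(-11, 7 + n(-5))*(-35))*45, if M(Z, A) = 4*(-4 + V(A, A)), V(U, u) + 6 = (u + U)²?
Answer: -770175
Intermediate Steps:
n(o) = o/4 (n(o) = o*(¼) = o/4)
V(U, u) = -6 + (U + u)² (V(U, u) = -6 + (u + U)² = -6 + (U + u)²)
M(Z, A) = -40 + 16*A² (M(Z, A) = 4*(-4 + (-6 + (A + A)²)) = 4*(-4 + (-6 + (2*A)²)) = 4*(-4 + (-6 + 4*A²)) = 4*(-10 + 4*A²) = -40 + 16*A²)
(M(-11, 7 + n(-5))*(-35))*45 = ((-40 + 16*(7 + (¼)*(-5))²)*(-35))*45 = ((-40 + 16*(7 - 5/4)²)*(-35))*45 = ((-40 + 16*(23/4)²)*(-35))*45 = ((-40 + 16*(529/16))*(-35))*45 = ((-40 + 529)*(-35))*45 = (489*(-35))*45 = -17115*45 = -770175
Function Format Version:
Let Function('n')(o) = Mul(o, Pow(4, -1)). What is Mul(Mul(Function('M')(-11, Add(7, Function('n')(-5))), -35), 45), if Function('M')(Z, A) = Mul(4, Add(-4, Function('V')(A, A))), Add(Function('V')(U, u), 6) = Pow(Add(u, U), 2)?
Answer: -770175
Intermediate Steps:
Function('n')(o) = Mul(Rational(1, 4), o) (Function('n')(o) = Mul(o, Rational(1, 4)) = Mul(Rational(1, 4), o))
Function('V')(U, u) = Add(-6, Pow(Add(U, u), 2)) (Function('V')(U, u) = Add(-6, Pow(Add(u, U), 2)) = Add(-6, Pow(Add(U, u), 2)))
Function('M')(Z, A) = Add(-40, Mul(16, Pow(A, 2))) (Function('M')(Z, A) = Mul(4, Add(-4, Add(-6, Pow(Add(A, A), 2)))) = Mul(4, Add(-4, Add(-6, Pow(Mul(2, A), 2)))) = Mul(4, Add(-4, Add(-6, Mul(4, Pow(A, 2))))) = Mul(4, Add(-10, Mul(4, Pow(A, 2)))) = Add(-40, Mul(16, Pow(A, 2))))
Mul(Mul(Function('M')(-11, Add(7, Function('n')(-5))), -35), 45) = Mul(Mul(Add(-40, Mul(16, Pow(Add(7, Mul(Rational(1, 4), -5)), 2))), -35), 45) = Mul(Mul(Add(-40, Mul(16, Pow(Add(7, Rational(-5, 4)), 2))), -35), 45) = Mul(Mul(Add(-40, Mul(16, Pow(Rational(23, 4), 2))), -35), 45) = Mul(Mul(Add(-40, Mul(16, Rational(529, 16))), -35), 45) = Mul(Mul(Add(-40, 529), -35), 45) = Mul(Mul(489, -35), 45) = Mul(-17115, 45) = -770175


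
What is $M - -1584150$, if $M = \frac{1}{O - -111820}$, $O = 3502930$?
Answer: $\frac{5726306212501}{3614750} \approx 1.5842 \cdot 10^{6}$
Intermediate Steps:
$M = \frac{1}{3614750}$ ($M = \frac{1}{3502930 - -111820} = \frac{1}{3502930 + \left(-865290 + 977110\right)} = \frac{1}{3502930 + 111820} = \frac{1}{3614750} \approx 2.7664 \cdot 10^{-7}$)
$M - -1584150 = \frac{1}{3614750} - -1584150 = \frac{1}{3614750} + 1584150 = \frac{5726306212501}{3614750}$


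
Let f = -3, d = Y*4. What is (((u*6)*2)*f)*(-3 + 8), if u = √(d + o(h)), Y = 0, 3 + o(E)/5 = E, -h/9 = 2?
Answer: -180*I*√105 ≈ -1844.5*I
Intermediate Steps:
h = -18 (h = -9*2 = -18)
o(E) = -15 + 5*E
d = 0 (d = 0*4 = 0)
u = I*√105 (u = √(0 + (-15 + 5*(-18))) = √(0 + (-15 - 90)) = √(0 - 105) = √(-105) = I*√105 ≈ 10.247*I)
(((u*6)*2)*f)*(-3 + 8) = ((((I*√105)*6)*2)*(-3))*(-3 + 8) = (((6*I*√105)*2)*(-3))*5 = ((12*I*√105)*(-3))*5 = -36*I*√105*5 = -180*I*√105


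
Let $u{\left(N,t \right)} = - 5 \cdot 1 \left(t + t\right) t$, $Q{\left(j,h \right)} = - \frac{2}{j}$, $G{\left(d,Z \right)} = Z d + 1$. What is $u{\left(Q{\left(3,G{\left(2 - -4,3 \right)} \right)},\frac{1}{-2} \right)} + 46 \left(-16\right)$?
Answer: $- \frac{1477}{2} \approx -738.5$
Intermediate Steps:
$G{\left(d,Z \right)} = 1 + Z d$
$u{\left(N,t \right)} = - 10 t^{2}$ ($u{\left(N,t \right)} = - 5 \cdot 1 \cdot 2 t t = - 5 \cdot 2 t t = - 10 t t = - 10 t^{2}$)
$u{\left(Q{\left(3,G{\left(2 - -4,3 \right)} \right)},\frac{1}{-2} \right)} + 46 \left(-16\right) = - 10 \left(\frac{1}{-2}\right)^{2} + 46 \left(-16\right) = - 10 \left(- \frac{1}{2}\right)^{2} - 736 = \left(-10\right) \frac{1}{4} - 736 = - \frac{5}{2} - 736 = - \frac{1477}{2}$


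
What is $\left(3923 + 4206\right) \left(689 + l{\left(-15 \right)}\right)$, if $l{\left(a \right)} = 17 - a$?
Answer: $5861009$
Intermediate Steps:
$\left(3923 + 4206\right) \left(689 + l{\left(-15 \right)}\right) = \left(3923 + 4206\right) \left(689 + \left(17 - -15\right)\right) = 8129 \left(689 + \left(17 + 15\right)\right) = 8129 \left(689 + 32\right) = 8129 \cdot 721 = 5861009$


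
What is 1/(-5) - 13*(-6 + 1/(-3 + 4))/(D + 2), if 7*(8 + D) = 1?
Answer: -2316/205 ≈ -11.298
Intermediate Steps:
D = -55/7 (D = -8 + (⅐)*1 = -8 + ⅐ = -55/7 ≈ -7.8571)
1/(-5) - 13*(-6 + 1/(-3 + 4))/(D + 2) = 1/(-5) - 13*(-6 + 1/(-3 + 4))/(-55/7 + 2) = -⅕ - 13*(-6 + 1/1)/(-41/7) = -⅕ - 13*(-6 + 1)*(-7)/41 = -⅕ - (-65)*(-7)/41 = -⅕ - 13*35/41 = -⅕ - 455/41 = -2316/205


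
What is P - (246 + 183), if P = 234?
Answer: -195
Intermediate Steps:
P - (246 + 183) = 234 - (246 + 183) = 234 - 1*429 = 234 - 429 = -195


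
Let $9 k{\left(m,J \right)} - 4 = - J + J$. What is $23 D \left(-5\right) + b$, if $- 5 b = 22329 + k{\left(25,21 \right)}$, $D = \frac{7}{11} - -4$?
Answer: $- \frac{494908}{99} \approx -4999.1$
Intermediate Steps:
$D = \frac{51}{11}$ ($D = 7 \cdot \frac{1}{11} + 4 = \frac{7}{11} + 4 = \frac{51}{11} \approx 4.6364$)
$k{\left(m,J \right)} = \frac{4}{9}$ ($k{\left(m,J \right)} = \frac{4}{9} + \frac{- J + J}{9} = \frac{4}{9} + \frac{1}{9} \cdot 0 = \frac{4}{9} + 0 = \frac{4}{9}$)
$b = - \frac{40193}{9}$ ($b = - \frac{22329 + \frac{4}{9}}{5} = \left(- \frac{1}{5}\right) \frac{200965}{9} = - \frac{40193}{9} \approx -4465.9$)
$23 D \left(-5\right) + b = 23 \cdot \frac{51}{11} \left(-5\right) - \frac{40193}{9} = \frac{1173}{11} \left(-5\right) - \frac{40193}{9} = - \frac{5865}{11} - \frac{40193}{9} = - \frac{494908}{99}$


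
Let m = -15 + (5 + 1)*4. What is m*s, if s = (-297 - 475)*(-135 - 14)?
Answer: 1035252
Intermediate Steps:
s = 115028 (s = -772*(-149) = 115028)
m = 9 (m = -15 + 6*4 = -15 + 24 = 9)
m*s = 9*115028 = 1035252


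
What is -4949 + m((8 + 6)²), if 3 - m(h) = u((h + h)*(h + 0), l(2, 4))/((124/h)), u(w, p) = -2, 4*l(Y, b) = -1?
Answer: -153228/31 ≈ -4942.8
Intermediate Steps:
l(Y, b) = -¼ (l(Y, b) = (¼)*(-1) = -¼)
m(h) = 3 + h/62 (m(h) = 3 - (-2)/(124/h) = 3 - (-2)*h/124 = 3 - (-1)*h/62 = 3 + h/62)
-4949 + m((8 + 6)²) = -4949 + (3 + (8 + 6)²/62) = -4949 + (3 + (1/62)*14²) = -4949 + (3 + (1/62)*196) = -4949 + (3 + 98/31) = -4949 + 191/31 = -153228/31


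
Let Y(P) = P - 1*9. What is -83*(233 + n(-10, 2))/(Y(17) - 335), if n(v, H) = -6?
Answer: 18841/327 ≈ 57.618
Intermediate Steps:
Y(P) = -9 + P (Y(P) = P - 9 = -9 + P)
-83*(233 + n(-10, 2))/(Y(17) - 335) = -83*(233 - 6)/((-9 + 17) - 335) = -18841/(8 - 335) = -18841/(-327) = -18841*(-1)/327 = -83*(-227/327) = 18841/327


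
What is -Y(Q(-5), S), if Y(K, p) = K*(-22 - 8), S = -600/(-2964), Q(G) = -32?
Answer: -960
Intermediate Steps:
S = 50/247 (S = -600*(-1/2964) = 50/247 ≈ 0.20243)
Y(K, p) = -30*K (Y(K, p) = K*(-30) = -30*K)
-Y(Q(-5), S) = -(-30)*(-32) = -1*960 = -960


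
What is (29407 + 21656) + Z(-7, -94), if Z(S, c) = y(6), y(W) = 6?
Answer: 51069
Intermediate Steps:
Z(S, c) = 6
(29407 + 21656) + Z(-7, -94) = (29407 + 21656) + 6 = 51063 + 6 = 51069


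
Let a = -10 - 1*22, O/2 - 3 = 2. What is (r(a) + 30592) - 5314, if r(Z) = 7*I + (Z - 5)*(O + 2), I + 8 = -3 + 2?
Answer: 24771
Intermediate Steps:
O = 10 (O = 6 + 2*2 = 6 + 4 = 10)
I = -9 (I = -8 + (-3 + 2) = -8 - 1 = -9)
a = -32 (a = -10 - 22 = -32)
r(Z) = -123 + 12*Z (r(Z) = 7*(-9) + (Z - 5)*(10 + 2) = -63 + (-5 + Z)*12 = -63 + (-60 + 12*Z) = -123 + 12*Z)
(r(a) + 30592) - 5314 = ((-123 + 12*(-32)) + 30592) - 5314 = ((-123 - 384) + 30592) - 5314 = (-507 + 30592) - 5314 = 30085 - 5314 = 24771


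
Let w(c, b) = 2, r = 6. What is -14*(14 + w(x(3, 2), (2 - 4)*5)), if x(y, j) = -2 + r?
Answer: -224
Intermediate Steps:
x(y, j) = 4 (x(y, j) = -2 + 6 = 4)
-14*(14 + w(x(3, 2), (2 - 4)*5)) = -14*(14 + 2) = -14*16 = -224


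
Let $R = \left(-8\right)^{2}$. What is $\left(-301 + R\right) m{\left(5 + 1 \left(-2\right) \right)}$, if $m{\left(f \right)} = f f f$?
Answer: $-6399$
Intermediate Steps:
$R = 64$
$m{\left(f \right)} = f^{3}$ ($m{\left(f \right)} = f^{2} f = f^{3}$)
$\left(-301 + R\right) m{\left(5 + 1 \left(-2\right) \right)} = \left(-301 + 64\right) \left(5 + 1 \left(-2\right)\right)^{3} = - 237 \left(5 - 2\right)^{3} = - 237 \cdot 3^{3} = \left(-237\right) 27 = -6399$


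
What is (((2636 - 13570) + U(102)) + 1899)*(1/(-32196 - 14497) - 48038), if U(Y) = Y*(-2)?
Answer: 20723431177065/46693 ≈ 4.4382e+8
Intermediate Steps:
U(Y) = -2*Y
(((2636 - 13570) + U(102)) + 1899)*(1/(-32196 - 14497) - 48038) = (((2636 - 13570) - 2*102) + 1899)*(1/(-32196 - 14497) - 48038) = ((-10934 - 204) + 1899)*(1/(-46693) - 48038) = (-11138 + 1899)*(-1/46693 - 48038) = -9239*(-2243038335/46693) = 20723431177065/46693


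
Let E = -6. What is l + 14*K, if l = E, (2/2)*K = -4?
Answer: -62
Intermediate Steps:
K = -4
l = -6
l + 14*K = -6 + 14*(-4) = -6 - 56 = -62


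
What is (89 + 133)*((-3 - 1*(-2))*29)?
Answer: -6438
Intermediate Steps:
(89 + 133)*((-3 - 1*(-2))*29) = 222*((-3 + 2)*29) = 222*(-1*29) = 222*(-29) = -6438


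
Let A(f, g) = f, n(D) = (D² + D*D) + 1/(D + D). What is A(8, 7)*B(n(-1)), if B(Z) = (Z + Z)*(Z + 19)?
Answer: 492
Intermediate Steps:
n(D) = 1/(2*D) + 2*D² (n(D) = (D² + D²) + 1/(2*D) = 2*D² + 1/(2*D) = 1/(2*D) + 2*D²)
B(Z) = 2*Z*(19 + Z) (B(Z) = (2*Z)*(19 + Z) = 2*Z*(19 + Z))
A(8, 7)*B(n(-1)) = 8*(2*((½)*(1 + 4*(-1)³)/(-1))*(19 + (½)*(1 + 4*(-1)³)/(-1))) = 8*(2*((½)*(-1)*(1 + 4*(-1)))*(19 + (½)*(-1)*(1 + 4*(-1)))) = 8*(2*((½)*(-1)*(1 - 4))*(19 + (½)*(-1)*(1 - 4))) = 8*(2*((½)*(-1)*(-3))*(19 + (½)*(-1)*(-3))) = 8*(2*(3/2)*(19 + 3/2)) = 8*(2*(3/2)*(41/2)) = 8*(123/2) = 492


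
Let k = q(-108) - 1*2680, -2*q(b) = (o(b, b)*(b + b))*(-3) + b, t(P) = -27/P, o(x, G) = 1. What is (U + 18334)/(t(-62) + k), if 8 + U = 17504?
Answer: -2221460/182873 ≈ -12.148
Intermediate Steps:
U = 17496 (U = -8 + 17504 = 17496)
q(b) = 5*b/2 (q(b) = -((1*(b + b))*(-3) + b)/2 = -((1*(2*b))*(-3) + b)/2 = -((2*b)*(-3) + b)/2 = -(-6*b + b)/2 = -(-5)*b/2 = 5*b/2)
k = -2950 (k = (5/2)*(-108) - 1*2680 = -270 - 2680 = -2950)
(U + 18334)/(t(-62) + k) = (17496 + 18334)/(-27/(-62) - 2950) = 35830/(-27*(-1/62) - 2950) = 35830/(27/62 - 2950) = 35830/(-182873/62) = 35830*(-62/182873) = -2221460/182873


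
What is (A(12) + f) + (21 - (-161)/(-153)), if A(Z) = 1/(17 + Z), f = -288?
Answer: -1189195/4437 ≈ -268.02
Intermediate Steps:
(A(12) + f) + (21 - (-161)/(-153)) = (1/(17 + 12) - 288) + (21 - (-161)/(-153)) = (1/29 - 288) + (21 - (-161)*(-1)/153) = (1/29 - 288) + (21 - 1*161/153) = -8351/29 + (21 - 161/153) = -8351/29 + 3052/153 = -1189195/4437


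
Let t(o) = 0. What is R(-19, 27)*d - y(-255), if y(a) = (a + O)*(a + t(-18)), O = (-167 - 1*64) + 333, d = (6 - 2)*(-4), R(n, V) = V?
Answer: -39447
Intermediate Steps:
d = -16 (d = 4*(-4) = -16)
O = 102 (O = (-167 - 64) + 333 = -231 + 333 = 102)
y(a) = a*(102 + a) (y(a) = (a + 102)*(a + 0) = (102 + a)*a = a*(102 + a))
R(-19, 27)*d - y(-255) = 27*(-16) - (-255)*(102 - 255) = -432 - (-255)*(-153) = -432 - 1*39015 = -432 - 39015 = -39447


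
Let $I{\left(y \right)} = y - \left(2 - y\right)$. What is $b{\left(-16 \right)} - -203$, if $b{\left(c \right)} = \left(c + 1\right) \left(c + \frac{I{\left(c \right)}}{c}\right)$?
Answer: $\frac{3289}{8} \approx 411.13$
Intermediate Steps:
$I{\left(y \right)} = -2 + 2 y$ ($I{\left(y \right)} = y + \left(-2 + y\right) = -2 + 2 y$)
$b{\left(c \right)} = \left(1 + c\right) \left(c + \frac{-2 + 2 c}{c}\right)$ ($b{\left(c \right)} = \left(c + 1\right) \left(c + \frac{-2 + 2 c}{c}\right) = \left(1 + c\right) \left(c + \frac{-2 + 2 c}{c}\right)$)
$b{\left(-16 \right)} - -203 = \left(\left(-16\right)^{2} - \frac{2}{-16} + 3 \left(-16\right)\right) - -203 = \left(256 - - \frac{1}{8} - 48\right) + 203 = \left(256 + \frac{1}{8} - 48\right) + 203 = \frac{1665}{8} + 203 = \frac{3289}{8}$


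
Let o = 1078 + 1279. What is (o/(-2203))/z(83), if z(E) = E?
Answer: -2357/182849 ≈ -0.012890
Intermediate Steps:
o = 2357
(o/(-2203))/z(83) = (2357/(-2203))/83 = (2357*(-1/2203))*(1/83) = -2357/2203*1/83 = -2357/182849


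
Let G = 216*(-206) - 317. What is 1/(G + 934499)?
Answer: 1/889686 ≈ 1.1240e-6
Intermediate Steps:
G = -44813 (G = -44496 - 317 = -44813)
1/(G + 934499) = 1/(-44813 + 934499) = 1/889686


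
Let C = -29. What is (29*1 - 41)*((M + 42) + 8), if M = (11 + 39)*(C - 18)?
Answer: 27600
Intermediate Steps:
M = -2350 (M = (11 + 39)*(-29 - 18) = 50*(-47) = -2350)
(29*1 - 41)*((M + 42) + 8) = (29*1 - 41)*((-2350 + 42) + 8) = (29 - 41)*(-2308 + 8) = -12*(-2300) = 27600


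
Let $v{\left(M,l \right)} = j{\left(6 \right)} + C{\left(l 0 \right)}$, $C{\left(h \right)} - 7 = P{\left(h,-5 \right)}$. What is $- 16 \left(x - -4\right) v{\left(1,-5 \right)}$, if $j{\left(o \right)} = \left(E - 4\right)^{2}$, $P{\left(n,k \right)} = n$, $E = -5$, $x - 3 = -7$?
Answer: $0$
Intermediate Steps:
$x = -4$ ($x = 3 - 7 = -4$)
$C{\left(h \right)} = 7 + h$
$j{\left(o \right)} = 81$ ($j{\left(o \right)} = \left(-5 - 4\right)^{2} = \left(-9\right)^{2} = 81$)
$v{\left(M,l \right)} = 88$ ($v{\left(M,l \right)} = 81 + \left(7 + l 0\right) = 81 + \left(7 + 0\right) = 81 + 7 = 88$)
$- 16 \left(x - -4\right) v{\left(1,-5 \right)} = - 16 \left(-4 - -4\right) 88 = - 16 \left(-4 + 4\right) 88 = \left(-16\right) 0 \cdot 88 = 0 \cdot 88 = 0$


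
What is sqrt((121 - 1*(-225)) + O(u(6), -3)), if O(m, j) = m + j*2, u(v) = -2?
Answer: 13*sqrt(2) ≈ 18.385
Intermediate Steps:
O(m, j) = m + 2*j
sqrt((121 - 1*(-225)) + O(u(6), -3)) = sqrt((121 - 1*(-225)) + (-2 + 2*(-3))) = sqrt((121 + 225) + (-2 - 6)) = sqrt(346 - 8) = sqrt(338) = 13*sqrt(2)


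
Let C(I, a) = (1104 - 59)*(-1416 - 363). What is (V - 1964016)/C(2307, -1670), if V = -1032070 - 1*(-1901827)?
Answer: 364753/619685 ≈ 0.58861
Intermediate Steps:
V = 869757 (V = -1032070 + 1901827 = 869757)
C(I, a) = -1859055 (C(I, a) = 1045*(-1779) = -1859055)
(V - 1964016)/C(2307, -1670) = (869757 - 1964016)/(-1859055) = -1094259*(-1/1859055) = 364753/619685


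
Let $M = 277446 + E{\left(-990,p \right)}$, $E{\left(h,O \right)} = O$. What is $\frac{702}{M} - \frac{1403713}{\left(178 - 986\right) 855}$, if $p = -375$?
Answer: $\frac{129804378101}{63803909880} \approx 2.0344$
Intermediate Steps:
$M = 277071$ ($M = 277446 - 375 = 277071$)
$\frac{702}{M} - \frac{1403713}{\left(178 - 986\right) 855} = \frac{702}{277071} - \frac{1403713}{\left(178 - 986\right) 855} = 702 \cdot \frac{1}{277071} - \frac{1403713}{\left(-808\right) 855} = \frac{234}{92357} - \frac{1403713}{-690840} = \frac{234}{92357} - - \frac{1403713}{690840} = \frac{234}{92357} + \frac{1403713}{690840} = \frac{129804378101}{63803909880}$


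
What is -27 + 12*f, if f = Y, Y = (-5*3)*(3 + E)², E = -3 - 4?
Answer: -2907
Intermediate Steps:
E = -7
Y = -240 (Y = (-5*3)*(3 - 7)² = -15*(-4)² = -15*16 = -240)
f = -240
-27 + 12*f = -27 + 12*(-240) = -27 - 2880 = -2907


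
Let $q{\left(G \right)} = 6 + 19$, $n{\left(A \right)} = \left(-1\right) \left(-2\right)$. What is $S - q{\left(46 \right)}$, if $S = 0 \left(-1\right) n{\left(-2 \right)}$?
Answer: $-25$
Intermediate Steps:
$n{\left(A \right)} = 2$
$q{\left(G \right)} = 25$
$S = 0$ ($S = 0 \left(-1\right) 2 = 0 \cdot 2 = 0$)
$S - q{\left(46 \right)} = 0 - 25 = -25$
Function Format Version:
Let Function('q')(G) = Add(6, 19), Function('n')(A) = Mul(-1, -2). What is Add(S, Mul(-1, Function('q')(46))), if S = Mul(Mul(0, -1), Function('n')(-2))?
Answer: -25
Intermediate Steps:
Function('n')(A) = 2
Function('q')(G) = 25
S = 0 (S = Mul(Mul(0, -1), 2) = Mul(0, 2) = 0)
Add(S, Mul(-1, Function('q')(46))) = Add(0, Mul(-1, 25)) = Add(0, -25) = -25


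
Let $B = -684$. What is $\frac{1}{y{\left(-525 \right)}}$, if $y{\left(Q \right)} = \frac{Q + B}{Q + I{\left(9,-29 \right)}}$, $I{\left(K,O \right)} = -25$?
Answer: $\frac{550}{1209} \approx 0.45492$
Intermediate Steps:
$y{\left(Q \right)} = \frac{-684 + Q}{-25 + Q}$ ($y{\left(Q \right)} = \frac{Q - 684}{Q - 25} = \frac{-684 + Q}{-25 + Q}$)
$\frac{1}{y{\left(-525 \right)}} = \frac{1}{\frac{1}{-25 - 525} \left(-684 - 525\right)} = \frac{1}{\frac{1}{-550} \left(-1209\right)} = \frac{1}{\left(- \frac{1}{550}\right) \left(-1209\right)} = \frac{1}{\frac{1209}{550}} = \frac{550}{1209}$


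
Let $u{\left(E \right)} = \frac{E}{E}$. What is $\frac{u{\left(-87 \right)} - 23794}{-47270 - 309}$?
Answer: $\frac{3399}{6797} \approx 0.50007$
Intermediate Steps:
$u{\left(E \right)} = 1$
$\frac{u{\left(-87 \right)} - 23794}{-47270 - 309} = \frac{1 - 23794}{-47270 - 309} = - \frac{23793}{-47579} = \left(-23793\right) \left(- \frac{1}{47579}\right) = \frac{3399}{6797}$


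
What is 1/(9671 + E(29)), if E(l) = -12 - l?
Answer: 1/9630 ≈ 0.00010384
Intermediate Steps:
1/(9671 + E(29)) = 1/(9671 + (-12 - 1*29)) = 1/(9671 + (-12 - 29)) = 1/(9671 - 41) = 1/9630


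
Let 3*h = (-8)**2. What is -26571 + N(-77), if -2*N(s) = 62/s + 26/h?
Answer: -130942907/4928 ≈ -26571.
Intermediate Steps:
h = 64/3 (h = (1/3)*(-8)**2 = (1/3)*64 = 64/3 ≈ 21.333)
N(s) = -39/64 - 31/s (N(s) = -(62/s + 26/(64/3))/2 = -(62/s + 26*(3/64))/2 = -(62/s + 39/32)/2 = -(39/32 + 62/s)/2 = -39/64 - 31/s)
-26571 + N(-77) = -26571 + (-39/64 - 31/(-77)) = -26571 + (-39/64 - 31*(-1/77)) = -26571 + (-39/64 + 31/77) = -26571 - 1019/4928 = -130942907/4928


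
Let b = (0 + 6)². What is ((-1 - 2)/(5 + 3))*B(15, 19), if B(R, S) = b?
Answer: -27/2 ≈ -13.500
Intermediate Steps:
b = 36 (b = 6² = 36)
B(R, S) = 36
((-1 - 2)/(5 + 3))*B(15, 19) = ((-1 - 2)/(5 + 3))*36 = -3/8*36 = -27/2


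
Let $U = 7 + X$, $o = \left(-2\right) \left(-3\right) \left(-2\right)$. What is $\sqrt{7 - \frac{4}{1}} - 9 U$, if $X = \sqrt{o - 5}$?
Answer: $-63 + \sqrt{3} - 9 i \sqrt{17} \approx -61.268 - 37.108 i$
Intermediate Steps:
$o = -12$ ($o = 6 \left(-2\right) = -12$)
$X = i \sqrt{17}$ ($X = \sqrt{-12 - 5} = \sqrt{-17} = i \sqrt{17} \approx 4.1231 i$)
$U = 7 + i \sqrt{17} \approx 7.0 + 4.1231 i$
$\sqrt{7 - \frac{4}{1}} - 9 U = \sqrt{7 - \frac{4}{1}} - 9 \left(7 + i \sqrt{17}\right) = \sqrt{7 - 4} - \left(63 + 9 i \sqrt{17}\right) = \sqrt{3} - \left(63 + 9 i \sqrt{17}\right) = -63 + \sqrt{3} - 9 i \sqrt{17}$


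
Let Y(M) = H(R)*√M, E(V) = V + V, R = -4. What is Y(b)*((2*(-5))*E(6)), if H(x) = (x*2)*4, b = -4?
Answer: 7680*I ≈ 7680.0*I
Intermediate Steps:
E(V) = 2*V
H(x) = 8*x (H(x) = (2*x)*4 = 8*x)
Y(M) = -32*√M (Y(M) = (8*(-4))*√M = -32*√M)
Y(b)*((2*(-5))*E(6)) = (-64*I)*((2*(-5))*(2*6)) = (-64*I)*(-10*12) = -64*I*(-120) = 7680*I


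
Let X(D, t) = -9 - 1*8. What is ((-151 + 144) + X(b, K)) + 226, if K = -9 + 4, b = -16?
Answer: 202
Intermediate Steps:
K = -5
X(D, t) = -17 (X(D, t) = -9 - 8 = -17)
((-151 + 144) + X(b, K)) + 226 = ((-151 + 144) - 17) + 226 = (-7 - 17) + 226 = -24 + 226 = 202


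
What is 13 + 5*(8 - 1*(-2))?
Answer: 63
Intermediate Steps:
13 + 5*(8 - 1*(-2)) = 13 + 5*(8 + 2) = 13 + 5*10 = 13 + 50 = 63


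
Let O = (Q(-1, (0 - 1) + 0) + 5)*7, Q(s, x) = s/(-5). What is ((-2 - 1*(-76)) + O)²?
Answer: 304704/25 ≈ 12188.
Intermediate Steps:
Q(s, x) = -s/5 (Q(s, x) = s*(-⅕) = -s/5)
O = 182/5 (O = (-⅕*(-1) + 5)*7 = (⅕ + 5)*7 = (26/5)*7 = 182/5 ≈ 36.400)
((-2 - 1*(-76)) + O)² = ((-2 - 1*(-76)) + 182/5)² = ((-2 + 76) + 182/5)² = (74 + 182/5)² = (552/5)² = 304704/25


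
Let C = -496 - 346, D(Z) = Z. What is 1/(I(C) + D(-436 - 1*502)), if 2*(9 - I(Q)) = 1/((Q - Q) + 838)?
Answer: -1676/1557005 ≈ -0.0010764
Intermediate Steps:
C = -842
I(Q) = 15083/1676 (I(Q) = 9 - 1/(2*((Q - Q) + 838)) = 9 - 1/(2*(0 + 838)) = 9 - ½/838 = 9 - ½*1/838 = 9 - 1/1676 = 15083/1676)
1/(I(C) + D(-436 - 1*502)) = 1/(15083/1676 + (-436 - 1*502)) = 1/(15083/1676 + (-436 - 502)) = 1/(15083/1676 - 938) = 1/(-1557005/1676) = -1676/1557005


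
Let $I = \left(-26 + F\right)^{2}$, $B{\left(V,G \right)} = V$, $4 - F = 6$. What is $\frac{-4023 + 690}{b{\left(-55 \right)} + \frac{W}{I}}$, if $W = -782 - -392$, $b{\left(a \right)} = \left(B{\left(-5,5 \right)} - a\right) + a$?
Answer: $\frac{1306536}{2155} \approx 606.28$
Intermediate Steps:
$F = -2$ ($F = 4 - 6 = -2$)
$I = 784$ ($I = \left(-26 - 2\right)^{2} = \left(-28\right)^{2} = 784$)
$b{\left(a \right)} = -5$ ($b{\left(a \right)} = \left(-5 - a\right) + a = -5$)
$W = -390$ ($W = -782 + 392 = -390$)
$\frac{-4023 + 690}{b{\left(-55 \right)} + \frac{W}{I}} = \frac{-4023 + 690}{-5 - \frac{390}{784}} = - \frac{3333}{-5 - \frac{195}{392}} = - \frac{3333}{- \frac{2155}{392}} = \left(-3333\right) \left(- \frac{392}{2155}\right) = \frac{1306536}{2155}$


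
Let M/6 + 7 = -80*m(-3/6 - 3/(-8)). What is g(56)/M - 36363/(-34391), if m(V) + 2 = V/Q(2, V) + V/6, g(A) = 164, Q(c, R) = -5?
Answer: 572774/463267 ≈ 1.2364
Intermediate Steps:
m(V) = -2 - V/30 (m(V) = -2 + (V/(-5) + V/6) = -2 + (V*(-1/5) + V*(1/6)) = -2 + (-V/5 + V/6) = -2 - V/30)
M = 916 (M = -42 + 6*(-80*(-2 - (-3/6 - 3/(-8))/30)) = -42 + 6*(-80*(-2 - (-3*1/6 - 3*(-1/8))/30)) = -42 + 6*(-80*(-2 - (-1/2 + 3/8)/30)) = -42 + 6*(-80*(-2 - 1/30*(-1/8))) = -42 + 6*(-80*(-2 + 1/240)) = -42 + 6*(-80*(-479/240)) = -42 + 6*(479/3) = -42 + 958 = 916)
g(56)/M - 36363/(-34391) = 164/916 - 36363/(-34391) = 164*(1/916) - 36363*(-1/34391) = 41/229 + 2139/2023 = 572774/463267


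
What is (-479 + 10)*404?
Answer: -189476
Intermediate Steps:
(-479 + 10)*404 = -469*404 = -189476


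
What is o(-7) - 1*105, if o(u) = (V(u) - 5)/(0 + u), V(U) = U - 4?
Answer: -719/7 ≈ -102.71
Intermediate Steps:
V(U) = -4 + U
o(u) = (-9 + u)/u (o(u) = ((-4 + u) - 5)/(0 + u) = (-9 + u)/u)
o(-7) - 1*105 = (-9 - 7)/(-7) - 1*105 = -⅐*(-16) - 105 = 16/7 - 105 = -719/7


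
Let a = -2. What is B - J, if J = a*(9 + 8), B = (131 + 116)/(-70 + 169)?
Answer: 3613/99 ≈ 36.495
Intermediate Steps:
B = 247/99 ≈ 2.4949
J = -34 (J = -2*(9 + 8) = -2*17 = -34)
B - J = 247/99 - 1*(-34) = 247/99 + 34 = 3613/99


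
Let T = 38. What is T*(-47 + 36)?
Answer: -418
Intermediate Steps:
T*(-47 + 36) = 38*(-47 + 36) = 38*(-11) = -418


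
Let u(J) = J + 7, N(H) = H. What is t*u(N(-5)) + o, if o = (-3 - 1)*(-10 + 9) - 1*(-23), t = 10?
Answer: 47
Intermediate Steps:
u(J) = 7 + J
o = 27 (o = -4*(-1) + 23 = 4 + 23 = 27)
t*u(N(-5)) + o = 10*(7 - 5) + 27 = 10*2 + 27 = 20 + 27 = 47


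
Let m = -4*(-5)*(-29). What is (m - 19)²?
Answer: 358801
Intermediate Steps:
m = -580 (m = 20*(-29) = -580)
(m - 19)² = (-580 - 19)² = (-599)² = 358801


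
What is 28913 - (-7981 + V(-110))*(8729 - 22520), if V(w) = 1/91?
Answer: -10013358487/91 ≈ -1.1004e+8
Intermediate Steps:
V(w) = 1/91
28913 - (-7981 + V(-110))*(8729 - 22520) = 28913 - (-7981 + 1/91)*(8729 - 22520) = 28913 - (-726270)*(-13791)/91 = 28913 - 1*10015989570/91 = 28913 - 10015989570/91 = -10013358487/91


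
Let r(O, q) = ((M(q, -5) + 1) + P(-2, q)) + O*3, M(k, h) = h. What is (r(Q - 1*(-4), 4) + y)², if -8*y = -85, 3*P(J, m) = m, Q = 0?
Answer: 229441/576 ≈ 398.33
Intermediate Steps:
P(J, m) = m/3
y = 85/8 (y = -⅛*(-85) = 85/8 ≈ 10.625)
r(O, q) = -4 + 3*O + q/3 (r(O, q) = ((-5 + 1) + q/3) + O*3 = (-4 + q/3) + 3*O = -4 + 3*O + q/3)
(r(Q - 1*(-4), 4) + y)² = ((-4 + 3*(0 - 1*(-4)) + (⅓)*4) + 85/8)² = ((-4 + 3*(0 + 4) + 4/3) + 85/8)² = ((-4 + 3*4 + 4/3) + 85/8)² = ((-4 + 12 + 4/3) + 85/8)² = (28/3 + 85/8)² = (479/24)² = 229441/576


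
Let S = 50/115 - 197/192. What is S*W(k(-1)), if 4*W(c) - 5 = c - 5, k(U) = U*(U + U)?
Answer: -2611/8832 ≈ -0.29563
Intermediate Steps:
S = -2611/4416 (S = 50*(1/115) - 197*1/192 = 10/23 - 197/192 = -2611/4416 ≈ -0.59126)
k(U) = 2*U² (k(U) = U*(2*U) = 2*U²)
W(c) = c/4 (W(c) = 5/4 + (c - 5)/4 = 5/4 + (-5 + c)/4 = 5/4 + (-5/4 + c/4) = c/4)
S*W(k(-1)) = -2611*2*(-1)²/17664 = -2611*2*1/17664 = -2611*2/17664 = -2611/4416*½ = -2611/8832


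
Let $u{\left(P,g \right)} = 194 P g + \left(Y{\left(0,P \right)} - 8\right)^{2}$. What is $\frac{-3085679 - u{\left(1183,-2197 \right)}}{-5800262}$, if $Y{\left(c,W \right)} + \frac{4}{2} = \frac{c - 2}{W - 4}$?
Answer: $- \frac{696591406137551}{8062601990742} \approx -86.398$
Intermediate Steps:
$Y{\left(c,W \right)} = -2 + \frac{-2 + c}{-4 + W}$ ($Y{\left(c,W \right)} = -2 + \frac{c - 2}{W - 4} = -2 + \frac{-2 + c}{-4 + W}$)
$u{\left(P,g \right)} = \left(-8 + \frac{6 - 2 P}{-4 + P}\right)^{2} + 194 P g$ ($u{\left(P,g \right)} = 194 P g + \left(\frac{6 + 0 - 2 P}{-4 + P} - 8\right)^{2} = 194 P g + \left(\frac{6 - 2 P}{-4 + P} - 8\right)^{2} = 194 P g + \left(-8 + \frac{6 - 2 P}{-4 + P}\right)^{2} = \left(-8 + \frac{6 - 2 P}{-4 + P}\right)^{2} + 194 P g$)
$\frac{-3085679 - u{\left(1183,-2197 \right)}}{-5800262} = \frac{-3085679 - \left(\frac{4 \left(-19 + 5 \cdot 1183\right)^{2}}{\left(-4 + 1183\right)^{2}} + 194 \cdot 1183 \left(-2197\right)\right)}{-5800262} = \left(-3085679 - \left(\frac{4 \left(-19 + 5915\right)^{2}}{1390041} - 504215894\right)\right) \left(- \frac{1}{5800262}\right) = \left(-3085679 - \left(4 \cdot 5896^{2} \cdot \frac{1}{1390041} - 504215894\right)\right) \left(- \frac{1}{5800262}\right) = \left(-3085679 - \left(4 \cdot 34762816 \cdot \frac{1}{1390041} - 504215894\right)\right) \left(- \frac{1}{5800262}\right) = \left(-3085679 - \left(\frac{139051264}{1390041} - 504215894\right)\right) \left(- \frac{1}{5800262}\right) = \left(-3085679 - - \frac{700880626460390}{1390041}\right) \left(- \frac{1}{5800262}\right) = \left(-3085679 + \frac{700880626460390}{1390041}\right) \left(- \frac{1}{5800262}\right) = \frac{696591406137551}{1390041} \left(- \frac{1}{5800262}\right) = - \frac{696591406137551}{8062601990742}$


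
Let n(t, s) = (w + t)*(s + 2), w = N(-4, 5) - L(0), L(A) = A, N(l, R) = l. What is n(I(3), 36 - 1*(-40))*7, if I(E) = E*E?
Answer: 2730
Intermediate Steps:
w = -4 (w = -4 - 1*0 = -4 + 0 = -4)
I(E) = E**2
n(t, s) = (-4 + t)*(2 + s) (n(t, s) = (-4 + t)*(s + 2) = (-4 + t)*(2 + s))
n(I(3), 36 - 1*(-40))*7 = (-8 - 4*(36 - 1*(-40)) + 2*3**2 + (36 - 1*(-40))*3**2)*7 = (-8 - 4*(36 + 40) + 2*9 + (36 + 40)*9)*7 = (-8 - 4*76 + 18 + 76*9)*7 = (-8 - 304 + 18 + 684)*7 = 390*7 = 2730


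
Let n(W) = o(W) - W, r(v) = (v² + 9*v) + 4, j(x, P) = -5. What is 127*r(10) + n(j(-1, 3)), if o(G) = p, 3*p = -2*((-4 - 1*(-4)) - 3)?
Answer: 24645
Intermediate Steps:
p = 2 (p = (-2*((-4 - 1*(-4)) - 3))/3 = (-2*((-4 + 4) - 3))/3 = (-2*(0 - 3))/3 = (-2*(-3))/3 = (⅓)*6 = 2)
o(G) = 2
r(v) = 4 + v² + 9*v
n(W) = 2 - W
127*r(10) + n(j(-1, 3)) = 127*(4 + 10² + 9*10) + (2 - 1*(-5)) = 127*(4 + 100 + 90) + (2 + 5) = 127*194 + 7 = 24638 + 7 = 24645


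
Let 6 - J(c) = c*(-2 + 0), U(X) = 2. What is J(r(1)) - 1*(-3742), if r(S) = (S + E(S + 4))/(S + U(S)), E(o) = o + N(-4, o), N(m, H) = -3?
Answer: 3750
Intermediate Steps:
E(o) = -3 + o (E(o) = o - 3 = -3 + o)
r(S) = (1 + 2*S)/(2 + S) (r(S) = (S + (-3 + (S + 4)))/(S + 2) = (S + (-3 + (4 + S)))/(2 + S) = (S + (1 + S))/(2 + S) = (1 + 2*S)/(2 + S))
J(c) = 6 + 2*c (J(c) = 6 - c*(-2 + 0) = 6 - c*(-2) = 6 - (-2)*c = 6 + 2*c)
J(r(1)) - 1*(-3742) = (6 + 2*((1 + 2*1)/(2 + 1))) - 1*(-3742) = (6 + 2*((1 + 2)/3)) + 3742 = (6 + 2*((⅓)*3)) + 3742 = (6 + 2*1) + 3742 = (6 + 2) + 3742 = 8 + 3742 = 3750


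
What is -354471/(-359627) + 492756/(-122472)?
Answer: -11149632475/3670353162 ≈ -3.0378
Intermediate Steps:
-354471/(-359627) + 492756/(-122472) = -354471*(-1/359627) + 492756*(-1/122472) = 354471/359627 - 41063/10206 = -11149632475/3670353162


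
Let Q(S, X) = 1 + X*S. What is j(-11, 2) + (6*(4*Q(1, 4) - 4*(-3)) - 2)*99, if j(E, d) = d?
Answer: 18812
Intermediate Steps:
Q(S, X) = 1 + S*X
j(-11, 2) + (6*(4*Q(1, 4) - 4*(-3)) - 2)*99 = 2 + (6*(4*(1 + 1*4) - 4*(-3)) - 2)*99 = 2 + (6*(4*(1 + 4) + 12) - 2)*99 = 2 + (6*(4*5 + 12) - 2)*99 = 2 + (6*(20 + 12) - 2)*99 = 2 + (6*32 - 2)*99 = 2 + (192 - 2)*99 = 2 + 190*99 = 2 + 18810 = 18812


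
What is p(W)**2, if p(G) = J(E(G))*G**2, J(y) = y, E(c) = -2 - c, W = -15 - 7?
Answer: 93702400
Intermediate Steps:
W = -22
p(G) = G**2*(-2 - G) (p(G) = (-2 - G)*G**2 = G**2*(-2 - G))
p(W)**2 = ((-22)**2*(-2 - 1*(-22)))**2 = (484*(-2 + 22))**2 = (484*20)**2 = 9680**2 = 93702400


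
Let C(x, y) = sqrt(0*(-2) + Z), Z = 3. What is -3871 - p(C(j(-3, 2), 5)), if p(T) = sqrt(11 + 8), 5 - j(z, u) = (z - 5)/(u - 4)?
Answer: -3871 - sqrt(19) ≈ -3875.4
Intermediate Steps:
j(z, u) = 5 - (-5 + z)/(-4 + u) (j(z, u) = 5 - (z - 5)/(u - 4) = 5 - (-5 + z)/(-4 + u))
C(x, y) = sqrt(3) (C(x, y) = sqrt(0*(-2) + 3) = sqrt(0 + 3) = sqrt(3))
p(T) = sqrt(19)
-3871 - p(C(j(-3, 2), 5)) = -3871 - sqrt(19)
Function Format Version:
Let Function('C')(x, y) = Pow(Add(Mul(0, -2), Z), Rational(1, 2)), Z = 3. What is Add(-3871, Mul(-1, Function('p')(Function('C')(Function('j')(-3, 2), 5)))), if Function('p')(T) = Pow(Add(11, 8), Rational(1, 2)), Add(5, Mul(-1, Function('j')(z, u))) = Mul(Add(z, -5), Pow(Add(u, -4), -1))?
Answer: Add(-3871, Mul(-1, Pow(19, Rational(1, 2)))) ≈ -3875.4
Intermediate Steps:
Function('j')(z, u) = Add(5, Mul(-1, Pow(Add(-4, u), -1), Add(-5, z))) (Function('j')(z, u) = Add(5, Mul(-1, Mul(Add(z, -5), Pow(Add(u, -4), -1)))) = Add(5, Mul(-1, Mul(Add(-5, z), Pow(Add(-4, u), -1)))) = Add(5, Mul(-1, Mul(Pow(Add(-4, u), -1), Add(-5, z)))) = Add(5, Mul(-1, Pow(Add(-4, u), -1), Add(-5, z))))
Function('C')(x, y) = Pow(3, Rational(1, 2)) (Function('C')(x, y) = Pow(Add(Mul(0, -2), 3), Rational(1, 2)) = Pow(Add(0, 3), Rational(1, 2)) = Pow(3, Rational(1, 2)))
Function('p')(T) = Pow(19, Rational(1, 2))
Add(-3871, Mul(-1, Function('p')(Function('C')(Function('j')(-3, 2), 5)))) = Add(-3871, Mul(-1, Pow(19, Rational(1, 2))))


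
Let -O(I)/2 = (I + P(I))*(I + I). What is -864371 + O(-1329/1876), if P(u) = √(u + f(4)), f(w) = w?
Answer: -760513404365/879844 + 6645*√115843/439922 ≈ -8.6437e+5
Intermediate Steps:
P(u) = √(4 + u) (P(u) = √(u + 4) = √(4 + u))
O(I) = -4*I*(I + √(4 + I)) (O(I) = -2*(I + √(4 + I))*(I + I) = -2*(I + √(4 + I))*2*I = -4*I*(I + √(4 + I)))
-864371 + O(-1329/1876) = -864371 - 4*(-1329/1876)*(-1329/1876 + √(4 - 1329/1876)) = -864371 - 4*(-1329/1876)*(-1329/1876 + √(6175/1876)) = -864371 - 4*(-1329/1876)*(-1329/1876 + 5*√115843/938) = -864371 + (-1766241/879844 + 6645*√115843/439922) = -760513404365/879844 + 6645*√115843/439922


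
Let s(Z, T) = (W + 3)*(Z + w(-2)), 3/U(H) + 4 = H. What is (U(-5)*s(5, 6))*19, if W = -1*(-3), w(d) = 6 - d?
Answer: -494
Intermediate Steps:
W = 3
U(H) = 3/(-4 + H)
s(Z, T) = 48 + 6*Z (s(Z, T) = (3 + 3)*(Z + (6 - 1*(-2))) = 6*(Z + (6 + 2)) = 6*(Z + 8) = 6*(8 + Z) = 48 + 6*Z)
(U(-5)*s(5, 6))*19 = ((3/(-4 - 5))*(48 + 6*5))*19 = ((3/(-9))*(48 + 30))*19 = ((3*(-⅑))*78)*19 = -⅓*78*19 = -26*19 = -494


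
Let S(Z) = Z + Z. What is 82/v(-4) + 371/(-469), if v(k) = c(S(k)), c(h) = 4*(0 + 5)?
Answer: 2217/670 ≈ 3.3090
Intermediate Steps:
S(Z) = 2*Z
c(h) = 20 (c(h) = 4*5 = 20)
v(k) = 20
82/v(-4) + 371/(-469) = 82/20 + 371/(-469) = 82*(1/20) + 371*(-1/469) = 41/10 - 53/67 = 2217/670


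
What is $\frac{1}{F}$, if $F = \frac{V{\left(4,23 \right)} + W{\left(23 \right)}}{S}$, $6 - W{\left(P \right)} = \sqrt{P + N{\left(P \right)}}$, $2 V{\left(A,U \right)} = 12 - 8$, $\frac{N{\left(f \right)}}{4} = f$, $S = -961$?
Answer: $\frac{7688}{51} + \frac{961 \sqrt{115}}{51} \approx 352.82$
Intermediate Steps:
$N{\left(f \right)} = 4 f$
$V{\left(A,U \right)} = 2$ ($V{\left(A,U \right)} = \frac{12 - 8}{2} = \frac{1}{2} \cdot 4 = 2$)
$W{\left(P \right)} = 6 - \sqrt{5} \sqrt{P}$ ($W{\left(P \right)} = 6 - \sqrt{P + 4 P} = 6 - \sqrt{5 P} = 6 - \sqrt{5} \sqrt{P}$)
$F = - \frac{8}{961} + \frac{\sqrt{115}}{961}$ ($F = \frac{2 + \left(6 - \sqrt{5} \sqrt{23}\right)}{-961} = \left(2 + \left(6 - \sqrt{115}\right)\right) \left(- \frac{1}{961}\right) = \left(8 - \sqrt{115}\right) \left(- \frac{1}{961}\right) = - \frac{8}{961} + \frac{\sqrt{115}}{961} \approx 0.0028343$)
$\frac{1}{F} = \frac{1}{- \frac{8}{961} + \frac{\sqrt{115}}{961}}$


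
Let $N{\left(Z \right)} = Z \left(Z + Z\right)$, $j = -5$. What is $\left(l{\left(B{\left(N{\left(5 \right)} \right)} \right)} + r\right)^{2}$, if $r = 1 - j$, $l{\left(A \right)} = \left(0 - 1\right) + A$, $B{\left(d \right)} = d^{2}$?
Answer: $6275025$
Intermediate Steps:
$N{\left(Z \right)} = 2 Z^{2}$ ($N{\left(Z \right)} = Z 2 Z = 2 Z^{2}$)
$l{\left(A \right)} = -1 + A$
$r = 6$ ($r = 1 - -5 = 1 + 5 = 6$)
$\left(l{\left(B{\left(N{\left(5 \right)} \right)} \right)} + r\right)^{2} = \left(\left(-1 + \left(2 \cdot 5^{2}\right)^{2}\right) + 6\right)^{2} = \left(\left(-1 + \left(2 \cdot 25\right)^{2}\right) + 6\right)^{2} = \left(\left(-1 + 50^{2}\right) + 6\right)^{2} = \left(\left(-1 + 2500\right) + 6\right)^{2} = \left(2499 + 6\right)^{2} = 2505^{2} = 6275025$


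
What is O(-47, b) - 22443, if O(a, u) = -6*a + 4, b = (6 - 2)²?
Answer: -22157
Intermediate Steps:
b = 16 (b = 4² = 16)
O(a, u) = 4 - 6*a
O(-47, b) - 22443 = (4 - 6*(-47)) - 22443 = (4 + 282) - 22443 = 286 - 22443 = -22157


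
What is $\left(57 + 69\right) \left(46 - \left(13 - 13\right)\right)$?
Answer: $5796$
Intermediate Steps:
$\left(57 + 69\right) \left(46 - \left(13 - 13\right)\right) = 126 \left(46 - \left(13 - 13\right)\right) = 126 \left(46 - 0\right) = 126 \left(46 + 0\right) = 126 \cdot 46 = 5796$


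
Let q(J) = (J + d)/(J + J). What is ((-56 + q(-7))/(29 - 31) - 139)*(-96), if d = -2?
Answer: 74808/7 ≈ 10687.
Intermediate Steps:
q(J) = (-2 + J)/(2*J) (q(J) = (J - 2)/(J + J) = (-2 + J)/((2*J)) = (-2 + J)*(1/(2*J)) = (-2 + J)/(2*J))
((-56 + q(-7))/(29 - 31) - 139)*(-96) = ((-56 + (½)*(-2 - 7)/(-7))/(29 - 31) - 139)*(-96) = ((-56 + (½)*(-⅐)*(-9))/(-2) - 139)*(-96) = ((-56 + 9/14)*(-½) - 139)*(-96) = (-775/14*(-½) - 139)*(-96) = (775/28 - 139)*(-96) = -3117/28*(-96) = 74808/7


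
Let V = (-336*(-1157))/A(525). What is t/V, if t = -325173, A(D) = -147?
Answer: 2276211/18512 ≈ 122.96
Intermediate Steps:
V = -18512/7 (V = -336*(-1157)/(-147) = 388752*(-1/147) = -18512/7 ≈ -2644.6)
t/V = -325173/(-18512/7) = -325173*(-7/18512) = 2276211/18512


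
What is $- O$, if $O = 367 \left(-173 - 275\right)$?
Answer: $164416$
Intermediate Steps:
$O = -164416$ ($O = 367 \left(-448\right) = -164416$)
$- O = \left(-1\right) \left(-164416\right) = 164416$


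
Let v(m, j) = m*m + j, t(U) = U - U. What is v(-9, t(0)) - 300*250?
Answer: -74919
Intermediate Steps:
t(U) = 0
v(m, j) = j + m² (v(m, j) = m² + j = j + m²)
v(-9, t(0)) - 300*250 = (0 + (-9)²) - 300*250 = (0 + 81) - 75000 = 81 - 75000 = -74919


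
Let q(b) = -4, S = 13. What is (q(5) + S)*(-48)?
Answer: -432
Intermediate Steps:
(q(5) + S)*(-48) = (-4 + 13)*(-48) = 9*(-48) = -432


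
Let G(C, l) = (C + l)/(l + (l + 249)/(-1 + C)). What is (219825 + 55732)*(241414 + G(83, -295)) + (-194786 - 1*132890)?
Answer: 403063993508120/6059 ≈ 6.6523e+10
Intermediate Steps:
G(C, l) = (C + l)/(l + (249 + l)/(-1 + C))
(219825 + 55732)*(241414 + G(83, -295)) + (-194786 - 1*132890) = (219825 + 55732)*(241414 + (83² - 1*83 - 1*(-295) + 83*(-295))/(249 + 83*(-295))) + (-194786 - 1*132890) = 275557*(241414 + (6889 - 83 + 295 - 24485)/(249 - 24485)) + (-194786 - 132890) = 275557*(241414 - 17384/(-24236)) - 327676 = 275557*(241414 - 1/24236*(-17384)) - 327676 = 275557*(241414 + 4346/6059) - 327676 = 275557*(1462731772/6059) - 327676 = 403065978897004/6059 - 327676 = 403063993508120/6059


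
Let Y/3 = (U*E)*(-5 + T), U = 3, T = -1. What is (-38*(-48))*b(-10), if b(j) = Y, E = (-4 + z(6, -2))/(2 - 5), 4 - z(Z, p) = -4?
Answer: 131328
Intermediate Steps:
z(Z, p) = 8 (z(Z, p) = 4 - 1*(-4) = 4 + 4 = 8)
E = -4/3 (E = (-4 + 8)/(2 - 5) = 4/(-3) = 4*(-1/3) = -4/3 ≈ -1.3333)
Y = 72 (Y = 3*((3*(-4/3))*(-5 - 1)) = 3*(-4*(-6)) = 3*24 = 72)
b(j) = 72
(-38*(-48))*b(-10) = -38*(-48)*72 = 1824*72 = 131328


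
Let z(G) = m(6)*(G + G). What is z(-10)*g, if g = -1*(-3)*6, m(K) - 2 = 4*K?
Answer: -9360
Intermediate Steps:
m(K) = 2 + 4*K
g = 18 (g = 3*6 = 18)
z(G) = 52*G (z(G) = (2 + 4*6)*(G + G) = (2 + 24)*(2*G) = 26*(2*G) = 52*G)
z(-10)*g = (52*(-10))*18 = -520*18 = -9360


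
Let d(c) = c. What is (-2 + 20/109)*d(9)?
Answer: -1782/109 ≈ -16.349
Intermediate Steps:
(-2 + 20/109)*d(9) = (-2 + 20/109)*9 = -198/109*9 = -1782/109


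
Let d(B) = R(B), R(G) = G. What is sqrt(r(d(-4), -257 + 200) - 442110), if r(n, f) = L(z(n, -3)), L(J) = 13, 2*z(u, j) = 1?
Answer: I*sqrt(442097) ≈ 664.9*I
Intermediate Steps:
z(u, j) = 1/2 (z(u, j) = (1/2)*1 = 1/2)
d(B) = B
r(n, f) = 13
sqrt(r(d(-4), -257 + 200) - 442110) = sqrt(13 - 442110) = sqrt(-442097) = I*sqrt(442097)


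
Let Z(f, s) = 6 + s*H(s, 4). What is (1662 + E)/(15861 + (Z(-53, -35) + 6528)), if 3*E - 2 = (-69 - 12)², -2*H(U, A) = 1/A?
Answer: 92392/537585 ≈ 0.17186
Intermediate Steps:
H(U, A) = -1/(2*A)
Z(f, s) = 6 - s/8 (Z(f, s) = 6 + s*(-½/4) = 6 + s*(-½*¼) = 6 + s*(-⅛) = 6 - s/8)
E = 6563/3 (E = ⅔ + (-69 - 12)²/3 = ⅔ + (⅓)*(-81)² = ⅔ + (⅓)*6561 = ⅔ + 2187 = 6563/3 ≈ 2187.7)
(1662 + E)/(15861 + (Z(-53, -35) + 6528)) = (1662 + 6563/3)/(15861 + ((6 - ⅛*(-35)) + 6528)) = 11549/(3*(15861 + ((6 + 35/8) + 6528))) = 11549/(3*(15861 + (83/8 + 6528))) = 11549/(3*(15861 + 52307/8)) = 11549/(3*(179195/8)) = (11549/3)*(8/179195) = 92392/537585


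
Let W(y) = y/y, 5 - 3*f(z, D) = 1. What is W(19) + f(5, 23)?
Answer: 7/3 ≈ 2.3333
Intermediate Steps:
f(z, D) = 4/3 (f(z, D) = 5/3 - ⅓*1 = 5/3 - ⅓ = 4/3)
W(y) = 1
W(19) + f(5, 23) = 1 + 4/3 = 7/3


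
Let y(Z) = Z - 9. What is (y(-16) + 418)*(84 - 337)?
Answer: -99429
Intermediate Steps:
y(Z) = -9 + Z
(y(-16) + 418)*(84 - 337) = ((-9 - 16) + 418)*(84 - 337) = (-25 + 418)*(-253) = 393*(-253) = -99429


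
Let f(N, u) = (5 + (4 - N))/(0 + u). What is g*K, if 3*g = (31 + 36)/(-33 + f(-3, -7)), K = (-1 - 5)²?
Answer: -1876/81 ≈ -23.160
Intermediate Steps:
f(N, u) = (9 - N)/u
K = 36 (K = (-6)² = 36)
g = -469/729 (g = ((31 + 36)/(-33 + (9 - 1*(-3))/(-7)))/3 = (67/(-33 - (9 + 3)/7))/3 = (67/(-33 - ⅐*12))/3 = (67/(-33 - 12/7))/3 = (67/(-243/7))/3 = (67*(-7/243))/3 = (⅓)*(-469/243) = -469/729 ≈ -0.64335)
g*K = -469/729*36 = -1876/81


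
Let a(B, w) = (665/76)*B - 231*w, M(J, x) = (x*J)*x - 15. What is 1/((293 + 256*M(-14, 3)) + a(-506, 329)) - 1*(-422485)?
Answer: 98210440613/232459 ≈ 4.2249e+5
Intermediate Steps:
M(J, x) = -15 + J*x² (M(J, x) = (J*x)*x - 15 = J*x² - 15 = -15 + J*x²)
a(B, w) = -231*w + 35*B/4 (a(B, w) = (665*(1/76))*B - 231*w = 35*B/4 - 231*w = -231*w + 35*B/4)
1/((293 + 256*M(-14, 3)) + a(-506, 329)) - 1*(-422485) = 1/((293 + 256*(-15 - 14*3²)) + (-231*329 + (35/4)*(-506))) - 1*(-422485) = 1/((293 + 256*(-15 - 14*9)) + (-75999 - 8855/2)) + 422485 = 1/((293 + 256*(-15 - 126)) - 160853/2) + 422485 = 1/((293 + 256*(-141)) - 160853/2) + 422485 = 1/((293 - 36096) - 160853/2) + 422485 = 1/(-35803 - 160853/2) + 422485 = 1/(-232459/2) + 422485 = -2/232459 + 422485 = 98210440613/232459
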